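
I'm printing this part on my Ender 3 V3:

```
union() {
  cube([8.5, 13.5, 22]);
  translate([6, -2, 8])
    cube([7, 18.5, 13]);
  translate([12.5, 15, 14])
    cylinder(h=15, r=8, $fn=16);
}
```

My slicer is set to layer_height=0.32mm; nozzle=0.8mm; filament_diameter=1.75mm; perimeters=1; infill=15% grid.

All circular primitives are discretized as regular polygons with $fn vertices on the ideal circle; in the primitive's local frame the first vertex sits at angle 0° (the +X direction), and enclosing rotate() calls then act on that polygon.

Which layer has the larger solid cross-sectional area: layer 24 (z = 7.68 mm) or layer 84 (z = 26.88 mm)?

Layer 24 (z = 7.68): the 8.5×13.5 cube contributes its full rectangle (area 114.75 mm²); the cube at (6, -2) does not reach this height (z outside [8, 21]); the cylinder at (12.5, 15) is absent (z outside [14, 29]); Taking the union: only the 8.5×13.5 cube is present, so the union is just that shape — area = 114.75 mm². So its area = 114.75 mm². Layer 84 (z = 26.88): the cube is absent (z outside [0, 22]); the cube at (6, -2) is not intersected at this z (z outside [8, 21]); the r=8 cylinder at (12.5, 15) contributes a regular 16-gon of circumradius 8 (area = (16/2)·8.000²·sin(360°/16) = 195.93 mm²); Combining (union): only the r=8 cylinder at (12.5, 15) is present, so the union is just that shape — area = 195.93 mm². So its area = 195.93 mm². Layer 84 is larger (195.93 vs 114.75 mm²).

layer 84 (z = 26.88 mm)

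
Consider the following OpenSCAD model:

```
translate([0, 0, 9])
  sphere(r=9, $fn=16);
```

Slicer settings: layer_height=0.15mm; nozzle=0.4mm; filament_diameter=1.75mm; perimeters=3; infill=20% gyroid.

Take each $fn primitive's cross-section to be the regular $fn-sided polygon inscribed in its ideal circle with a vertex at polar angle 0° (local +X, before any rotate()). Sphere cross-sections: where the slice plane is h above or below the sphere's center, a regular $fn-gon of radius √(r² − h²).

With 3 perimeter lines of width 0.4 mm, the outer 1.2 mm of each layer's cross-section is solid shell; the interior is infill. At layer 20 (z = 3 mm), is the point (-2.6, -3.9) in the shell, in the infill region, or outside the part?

At z = 3 mm: the r=9 sphere contributes a regular 16-gon of circumradius √(9²−6²) = 6.708. Overall, the cross-section is a single solid region. The nearest boundary edge runs (-4.74, -4.74)→(-2.57, -6.20); distance from the point to it = 1.89 mm. The point is inside the cross-section and 1.89 mm from the nearest boundary — more than the 1.2 mm shell width (3 × 0.4), so it's in the infill interior.

infill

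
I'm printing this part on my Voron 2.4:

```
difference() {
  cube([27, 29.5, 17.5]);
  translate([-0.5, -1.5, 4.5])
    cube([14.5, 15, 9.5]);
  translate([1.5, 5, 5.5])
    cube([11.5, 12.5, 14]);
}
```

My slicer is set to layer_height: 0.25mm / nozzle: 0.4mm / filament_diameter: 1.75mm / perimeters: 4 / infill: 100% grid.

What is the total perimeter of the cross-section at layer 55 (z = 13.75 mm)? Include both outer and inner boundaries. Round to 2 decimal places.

121.00 mm

At z = 13.75 mm: the cube (footprint 27×29.5) is included at this height (perimeter 113.00 mm); the cube at (-0.5, -1.5) is present — its section is the full 14.5×15 rectangle (perimeter 59.00 mm); the 11.5×12.5 cube at (1.5, 5) contributes its full rectangle (perimeter 48.00 mm); Subtracting the remaining from the first: starting from the 27×29.5 cube, the 14.5×15 cube at (-0.5, -1.5) partially overlaps it — only the 189.00 mm² overlap (of its 217.50 mm²) is removed, clipping the outline; the 11.5×12.5 cube at (1.5, 5) partially overlaps it — only the 46.00 mm² overlap (of its 143.75 mm²) is removed, clipping the outline — boundary = 121.00 mm. Overall, the cross-section is a single solid region. Total boundary length (outer) = 121.00 mm.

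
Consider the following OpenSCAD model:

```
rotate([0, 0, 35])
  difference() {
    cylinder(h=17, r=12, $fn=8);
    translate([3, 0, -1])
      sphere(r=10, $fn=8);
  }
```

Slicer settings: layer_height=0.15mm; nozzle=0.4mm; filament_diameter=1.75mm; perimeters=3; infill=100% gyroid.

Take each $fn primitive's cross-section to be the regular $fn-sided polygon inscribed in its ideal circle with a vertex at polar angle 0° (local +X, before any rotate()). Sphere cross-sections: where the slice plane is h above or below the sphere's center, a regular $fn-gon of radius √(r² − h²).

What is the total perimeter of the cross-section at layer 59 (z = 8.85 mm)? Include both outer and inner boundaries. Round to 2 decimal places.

84.04 mm

At z = 8.85 mm: the r=12 cylinder contributes a regular 8-gon of circumradius 12 (perimeter = 2·8·12.000·sin(180°/8) = 73.48 mm); the r=10 sphere at (3, 0) slices to a regular 8-gon of circumradius 1.726 (√(r²−h²) with h=9.85 from center) (perimeter = 2·8·1.726·sin(180°/8) = 10.57 mm); After the difference (first − rest): starting from the r=12 cylinder, the r=10 sphere at (3, 0) lies wholly inside it (removes its full 8.42 mm² and its 10.57 mm outline becomes a hole wall) — boundary (outer + 1 inner loop) = 84.04 mm; (rotated 35° about Z; rotation is an isometry so areas/perimeters/island counts are preserved). Overall, the cross-section is one region with 1 hole. Total boundary length (outer + inner) = 84.04 mm.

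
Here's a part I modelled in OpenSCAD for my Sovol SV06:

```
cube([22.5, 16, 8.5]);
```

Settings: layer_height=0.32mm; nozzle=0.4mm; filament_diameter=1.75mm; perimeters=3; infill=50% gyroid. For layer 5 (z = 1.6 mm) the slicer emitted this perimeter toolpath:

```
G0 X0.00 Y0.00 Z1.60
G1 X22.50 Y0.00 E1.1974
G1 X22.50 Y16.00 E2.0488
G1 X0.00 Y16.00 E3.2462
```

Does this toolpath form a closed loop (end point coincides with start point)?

no

Start point (G0): (0.00, 0.00). End point (last G1): the path does not return to the start — open.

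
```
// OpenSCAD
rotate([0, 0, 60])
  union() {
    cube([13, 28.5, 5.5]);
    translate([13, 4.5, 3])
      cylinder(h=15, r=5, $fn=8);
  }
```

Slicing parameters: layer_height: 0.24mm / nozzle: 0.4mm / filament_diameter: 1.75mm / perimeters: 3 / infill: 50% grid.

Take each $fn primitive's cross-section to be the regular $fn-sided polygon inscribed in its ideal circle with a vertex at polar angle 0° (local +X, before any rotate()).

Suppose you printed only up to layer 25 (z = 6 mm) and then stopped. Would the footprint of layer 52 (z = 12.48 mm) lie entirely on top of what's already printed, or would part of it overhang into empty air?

entirely on top

Compare the two slices. At z = 6: the cube does not reach this height (z outside [0, 5.5]); the cylinder at (13, 4.5): section is a regular 8-gon, circumradius r=5 (area = (8/2)·5.000²·sin(360°/8) = 70.71 mm²); Taking the union: only the r=5 cylinder at (13, 4.5) is present, so the union is just that shape — area = 70.71 mm²; (whole slice rotated 60° about Z — lengths, areas and connectivity unchanged). At z = 12.48: the cube is not intersected at this z (z outside [0, 5.5]); the cylinder at (13, 4.5): section is a regular 8-gon, circumradius r=5 (area = (8/2)·5.000²·sin(360°/8) = 70.71 mm²); Merging all regions: only the r=5 cylinder at (13, 4.5) is present, so the union is just that shape — area = 70.71 mm²; (whole slice rotated 60° about Z — lengths, areas and connectivity unchanged). Checking containment: the cross-section at z = 12.48 is a subset of the cross-section at z = 6.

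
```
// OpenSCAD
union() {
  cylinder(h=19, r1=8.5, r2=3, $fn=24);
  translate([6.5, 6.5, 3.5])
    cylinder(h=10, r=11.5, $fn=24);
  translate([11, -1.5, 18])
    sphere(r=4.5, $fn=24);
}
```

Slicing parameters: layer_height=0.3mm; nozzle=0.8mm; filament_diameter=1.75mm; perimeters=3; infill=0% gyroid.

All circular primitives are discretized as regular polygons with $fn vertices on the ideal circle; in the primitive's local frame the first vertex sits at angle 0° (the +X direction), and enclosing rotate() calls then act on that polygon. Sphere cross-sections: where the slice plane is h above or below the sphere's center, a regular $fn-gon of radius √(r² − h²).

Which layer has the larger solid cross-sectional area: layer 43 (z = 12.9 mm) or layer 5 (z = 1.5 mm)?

Layer 43 (z = 12.9): the cone: at t=0.679 of its height the radius interpolates to r₁+(r₂−r₁)t = 4.766, giving a regular 24-gon of that circumradius (area = (24/2)·4.766²·sin(360°/24) = 70.54 mm²); the r=11.5 cylinder at (6.5, 6.5) gives a regular 24-gon of circumradius 11.5 (constant along its height) (area = (24/2)·11.500²·sin(360°/24) = 410.75 mm²); the sphere at (11, -1.5) does not reach this height (|z−center|=5.100 > r=4.5); Taking the union: the regions partially overlap — summed areas 481.29 mm² minus the doubly-counted overlap 53.18 mm² gives 428.11 mm² — area = 428.11 mm². So its area = 428.11 mm². Layer 5 (z = 1.5): the cone: at t=0.079 of its height the radius interpolates to r₁+(r₂−r₁)t = 8.066, giving a regular 24-gon of that circumradius (area = (24/2)·8.066²·sin(360°/24) = 202.06 mm²); the cylinder at (6.5, 6.5) does not reach this height (z outside [3.5, 13.5]); the sphere at (11, -1.5) is absent (|z−center|=16.500 > r=4.5); Taking the union: only the cone is present, so the union is just that shape — area = 202.06 mm². So its area = 202.06 mm². Layer 43 is larger (428.11 vs 202.06 mm²).

layer 43 (z = 12.9 mm)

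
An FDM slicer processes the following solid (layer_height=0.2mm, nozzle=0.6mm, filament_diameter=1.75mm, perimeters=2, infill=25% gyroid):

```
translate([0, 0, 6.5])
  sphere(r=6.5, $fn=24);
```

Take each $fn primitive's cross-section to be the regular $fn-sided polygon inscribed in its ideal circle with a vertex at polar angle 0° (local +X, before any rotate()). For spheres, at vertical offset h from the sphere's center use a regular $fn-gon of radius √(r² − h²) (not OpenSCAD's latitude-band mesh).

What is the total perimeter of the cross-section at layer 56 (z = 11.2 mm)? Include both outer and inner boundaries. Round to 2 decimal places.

At z = 11.2 mm: the sphere: section is a regular 24-gon, circumradius = √(r²−h²) = √(6.5²−4.7²) = 4.490 (perimeter = 2·24·4.490·sin(180°/24) = 28.13 mm). Overall, the cross-section is a single solid region. Total boundary length (outer) = 28.13 mm.

28.13 mm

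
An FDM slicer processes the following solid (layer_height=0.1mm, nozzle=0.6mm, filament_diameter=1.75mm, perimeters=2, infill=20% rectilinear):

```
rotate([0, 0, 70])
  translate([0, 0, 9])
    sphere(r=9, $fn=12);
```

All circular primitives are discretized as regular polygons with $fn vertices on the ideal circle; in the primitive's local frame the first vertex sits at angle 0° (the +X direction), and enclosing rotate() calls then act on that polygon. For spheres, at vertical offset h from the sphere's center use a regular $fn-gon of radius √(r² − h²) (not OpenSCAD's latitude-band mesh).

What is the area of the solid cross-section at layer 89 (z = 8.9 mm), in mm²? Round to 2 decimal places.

At z = 8.9 mm: the r=9 sphere slices to a regular 12-gon of circumradius 8.999 (√(r²−h²) with h=0.1 from center) (area = (12/2)·8.999²·sin(360°/12) = 242.97 mm²); (whole slice rotated 70° about Z — lengths, areas and connectivity unchanged). Overall, the cross-section is a single solid region. Net area = 242.97 mm².

242.97 mm²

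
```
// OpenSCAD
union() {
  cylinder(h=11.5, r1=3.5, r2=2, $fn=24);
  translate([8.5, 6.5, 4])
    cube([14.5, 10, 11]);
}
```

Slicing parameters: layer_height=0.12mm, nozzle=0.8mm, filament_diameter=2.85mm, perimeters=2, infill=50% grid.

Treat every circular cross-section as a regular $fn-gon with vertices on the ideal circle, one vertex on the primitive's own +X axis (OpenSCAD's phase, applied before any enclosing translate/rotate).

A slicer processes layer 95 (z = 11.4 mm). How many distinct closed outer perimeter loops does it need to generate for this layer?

2

At z = 11.4 mm: the cone (r1=3.5→r2=2) has section circumradius 2.013 here — a regular 24-gon; the cube at (8.5, 6.5) (footprint 14.5×10) is included at this height; Merging all regions: the 2 present regions are separate (no shared area or edge), so areas and boundary lengths simply add and each stays a separate island — 2 connected regions. The result has 2 disconnected regions.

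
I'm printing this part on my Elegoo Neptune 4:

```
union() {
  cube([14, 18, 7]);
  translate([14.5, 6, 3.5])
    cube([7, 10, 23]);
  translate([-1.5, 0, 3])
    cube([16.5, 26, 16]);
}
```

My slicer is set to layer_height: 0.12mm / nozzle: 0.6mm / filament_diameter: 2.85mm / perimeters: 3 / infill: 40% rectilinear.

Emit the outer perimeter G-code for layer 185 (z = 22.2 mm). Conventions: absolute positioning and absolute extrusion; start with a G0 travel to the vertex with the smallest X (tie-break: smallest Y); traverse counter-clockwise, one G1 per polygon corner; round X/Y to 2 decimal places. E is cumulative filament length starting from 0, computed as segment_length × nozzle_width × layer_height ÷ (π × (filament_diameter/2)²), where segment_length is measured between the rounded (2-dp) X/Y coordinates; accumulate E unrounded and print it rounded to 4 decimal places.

At z = 22.2 mm: the cube is absent (z outside [0, 7]); the cube at (14.5, 6) is present — its section is the full 7×10 rectangle; the cube at (-1.5, 0) does not reach this height (z outside [3, 19]); Combining (union): only the 7×10 cube at (14.5, 6) is present, so the union is just that shape — 1 connected region. The outline is a single polygon with 4 vertices. Extrusion per mm of travel: 0.6 × 0.12 / (π × 1.425²) = 0.011286. Accumulating E over each segment gives final E = 0.3837.

G0 X14.50 Y6.00 Z22.20
G1 X21.50 Y6.00 E0.0790
G1 X21.50 Y16.00 E0.1919
G1 X14.50 Y16.00 E0.2709
G1 X14.50 Y6.00 E0.3837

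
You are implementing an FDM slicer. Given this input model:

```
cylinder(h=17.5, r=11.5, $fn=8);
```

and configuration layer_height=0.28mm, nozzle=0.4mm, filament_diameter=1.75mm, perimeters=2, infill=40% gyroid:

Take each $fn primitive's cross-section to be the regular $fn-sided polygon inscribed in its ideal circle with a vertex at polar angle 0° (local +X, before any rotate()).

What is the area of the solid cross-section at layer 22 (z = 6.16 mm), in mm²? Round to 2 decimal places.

374.06 mm²

At z = 6.16 mm: the cylinder: section is a regular 8-gon, circumradius r=11.5 (area = (8/2)·11.500²·sin(360°/8) = 374.06 mm²). Overall, the cross-section is a single solid region. Net area = 374.06 mm².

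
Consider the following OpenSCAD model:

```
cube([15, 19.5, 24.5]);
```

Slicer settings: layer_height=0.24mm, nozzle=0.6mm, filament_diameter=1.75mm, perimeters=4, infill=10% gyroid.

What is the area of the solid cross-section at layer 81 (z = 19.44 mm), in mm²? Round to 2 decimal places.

292.50 mm²

At z = 19.44 mm: the 15×19.5 cube contributes its full rectangle (area 292.50 mm²). Overall, the cross-section is a single solid region. Net area = 292.50 mm².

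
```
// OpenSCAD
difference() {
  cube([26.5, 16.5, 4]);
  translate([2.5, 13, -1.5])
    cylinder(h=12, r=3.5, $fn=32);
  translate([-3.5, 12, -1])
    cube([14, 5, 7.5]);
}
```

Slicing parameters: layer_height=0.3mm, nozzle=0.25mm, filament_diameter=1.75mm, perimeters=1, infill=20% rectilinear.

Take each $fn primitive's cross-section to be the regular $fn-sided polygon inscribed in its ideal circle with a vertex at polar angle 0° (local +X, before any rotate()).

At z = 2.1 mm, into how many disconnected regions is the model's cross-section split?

1

At z = 2.1 mm: the cube (footprint 26.5×16.5) is included at this height; the cylinder at (2.5, 13): section is a regular 32-gon, circumradius r=3.5; the 14×5 cube at (-3.5, 12) contributes its full rectangle; After the difference (first − rest): starting from the 26.5×16.5 cube, the r=3.5 cylinder at (2.5, 13) partially overlaps it — only the 34.93 mm² overlap (of its 38.24 mm²) is removed, clipping the outline; the 14×5 cube at (-3.5, 12) partially overlaps it — only the 23.85 mm² overlap (of its 70.00 mm²) is removed, clipping the outline — 1 connected region. The result has 1 disconnected region.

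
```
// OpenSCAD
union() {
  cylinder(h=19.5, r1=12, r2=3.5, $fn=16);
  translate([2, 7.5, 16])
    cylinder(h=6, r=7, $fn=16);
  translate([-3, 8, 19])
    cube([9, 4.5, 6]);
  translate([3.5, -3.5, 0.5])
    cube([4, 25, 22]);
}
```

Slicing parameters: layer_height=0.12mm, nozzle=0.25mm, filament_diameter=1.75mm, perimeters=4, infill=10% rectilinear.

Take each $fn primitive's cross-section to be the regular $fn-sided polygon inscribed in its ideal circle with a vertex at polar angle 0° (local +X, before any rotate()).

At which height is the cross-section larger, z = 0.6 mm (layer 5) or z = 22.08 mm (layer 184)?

layer 5 (z = 0.6 mm)

Layer 5 (z = 0.6): the cone: at t=0.031 of its height the radius interpolates to r₁+(r₂−r₁)t = 11.738, giving a regular 16-gon of that circumradius (area = (16/2)·11.738²·sin(360°/16) = 421.84 mm²); the cylinder at (2, 7.5) is absent (z outside [16, 22]); the cube at (-3, 8) does not reach this height (z outside [19, 25]); the 4×25 cube at (3.5, -3.5) contributes its full rectangle (area 100.00 mm²); Taking the union: the regions partially overlap — summed areas 521.84 mm² minus the doubly-counted overlap 54.45 mm² gives 467.39 mm² — area = 467.39 mm². So its area = 467.39 mm². Layer 184 (z = 22.08): the cone does not reach this height (z outside [0, 19.5]); the cylinder at (2, 7.5) does not reach this height (z outside [16, 22]); the cube at (-3, 8) (footprint 9×4.5) is included at this height (area 40.50 mm²); the cube at (3.5, -3.5) is present — its section is the full 4×25 rectangle (area 100.00 mm²); Merging all regions: the regions partially overlap — summed areas 140.50 mm² minus the doubly-counted overlap 11.25 mm² gives 129.25 mm² — area = 129.25 mm². So its area = 129.25 mm². Layer 5 is larger (467.39 vs 129.25 mm²).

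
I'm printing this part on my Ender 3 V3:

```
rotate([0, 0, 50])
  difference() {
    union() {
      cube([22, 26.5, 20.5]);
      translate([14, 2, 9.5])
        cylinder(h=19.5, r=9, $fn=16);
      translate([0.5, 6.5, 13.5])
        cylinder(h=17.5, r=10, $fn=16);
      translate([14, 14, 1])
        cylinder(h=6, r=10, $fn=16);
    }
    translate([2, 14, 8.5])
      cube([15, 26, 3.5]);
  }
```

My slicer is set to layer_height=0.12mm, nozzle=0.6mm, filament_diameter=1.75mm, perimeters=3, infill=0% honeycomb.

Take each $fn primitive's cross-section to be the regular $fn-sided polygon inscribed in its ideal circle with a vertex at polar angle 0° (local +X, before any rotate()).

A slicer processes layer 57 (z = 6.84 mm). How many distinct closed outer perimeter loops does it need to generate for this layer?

At z = 6.84 mm: the 22×26.5 cube contributes its full rectangle; the cylinder at (14, 2) is not intersected at this z (z outside [9.5, 29]); the cylinder at (0.5, 6.5) is not intersected at this z (z outside [13.5, 31]); the r=10 cylinder at (14, 14) contributes a regular 16-gon of circumradius 10; Taking the union: the regions partially overlap (shared area 291.46 mm²), so overlapping operands fuse into one piece — 1 connected region; the cube at (2, 14) is absent (z outside [8.5, 12]); After the difference (first − rest): none of the subtracted shapes is present at this height, so the result so far is unchanged — 1 connected region; (whole slice rotated 50° about Z — lengths, areas and connectivity unchanged). The result has 1 disconnected region.

1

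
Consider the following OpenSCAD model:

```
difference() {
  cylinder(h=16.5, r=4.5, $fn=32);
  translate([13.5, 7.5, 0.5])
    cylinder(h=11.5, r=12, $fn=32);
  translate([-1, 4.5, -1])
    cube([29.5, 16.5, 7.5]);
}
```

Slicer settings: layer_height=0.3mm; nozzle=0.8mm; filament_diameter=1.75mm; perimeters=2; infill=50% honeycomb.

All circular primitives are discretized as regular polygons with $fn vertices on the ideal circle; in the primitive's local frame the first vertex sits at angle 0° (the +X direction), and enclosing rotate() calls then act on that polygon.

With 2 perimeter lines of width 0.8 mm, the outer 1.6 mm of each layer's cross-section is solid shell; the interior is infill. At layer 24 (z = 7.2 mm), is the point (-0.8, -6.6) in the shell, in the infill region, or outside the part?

outside

At z = 7.2 mm: the r=4.5 cylinder gives a regular 32-gon of circumradius 4.5 (constant along its height); the cylinder at (13.5, 7.5): section is a regular 32-gon, circumradius r=12; the cube at (-1, 4.5) is absent (z outside [-1, 6.5]); After the difference (first − rest): starting from the r=4.5 cylinder, the r=12 cylinder at (13.5, 7.5) partially overlaps it — only the 3.35 mm² overlap (of its 449.49 mm²) is removed, clipping the outline — 1 connected region. Overall, the cross-section is a single solid region. The nearest boundary edge runs (-0.00, -4.50)→(-0.88, -4.41); distance from the point to it = 2.17 mm. The point is not inside any of the regions above, so it lies outside the cross-section (2.17 mm from the nearest boundary).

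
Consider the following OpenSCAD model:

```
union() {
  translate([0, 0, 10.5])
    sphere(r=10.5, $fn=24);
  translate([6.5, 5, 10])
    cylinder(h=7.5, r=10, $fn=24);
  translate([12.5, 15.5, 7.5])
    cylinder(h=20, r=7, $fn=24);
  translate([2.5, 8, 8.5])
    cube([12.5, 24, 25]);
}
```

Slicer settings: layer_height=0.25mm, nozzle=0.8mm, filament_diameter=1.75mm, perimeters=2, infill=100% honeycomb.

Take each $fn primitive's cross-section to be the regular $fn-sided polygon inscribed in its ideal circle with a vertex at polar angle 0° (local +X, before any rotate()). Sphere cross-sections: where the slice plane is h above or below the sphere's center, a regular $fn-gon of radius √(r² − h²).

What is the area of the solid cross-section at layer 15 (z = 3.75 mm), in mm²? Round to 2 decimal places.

At z = 3.75 mm: the r=10.5 sphere contributes a regular 24-gon of circumradius √(10.5²−6.75²) = 8.043 (area = (24/2)·8.043²·sin(360°/24) = 200.91 mm²); the cylinder at (6.5, 5) does not reach this height (z outside [10, 17.5]); the cylinder at (12.5, 15.5) does not reach this height (z outside [7.5, 27.5]); the cube at (2.5, 8) is not intersected at this z (z outside [8.5, 33.5]); Merging all regions: only the r=10.5 sphere is present, so the union is just that shape — area = 200.91 mm². Overall, the cross-section is a single solid region. Net area = 200.91 mm².

200.91 mm²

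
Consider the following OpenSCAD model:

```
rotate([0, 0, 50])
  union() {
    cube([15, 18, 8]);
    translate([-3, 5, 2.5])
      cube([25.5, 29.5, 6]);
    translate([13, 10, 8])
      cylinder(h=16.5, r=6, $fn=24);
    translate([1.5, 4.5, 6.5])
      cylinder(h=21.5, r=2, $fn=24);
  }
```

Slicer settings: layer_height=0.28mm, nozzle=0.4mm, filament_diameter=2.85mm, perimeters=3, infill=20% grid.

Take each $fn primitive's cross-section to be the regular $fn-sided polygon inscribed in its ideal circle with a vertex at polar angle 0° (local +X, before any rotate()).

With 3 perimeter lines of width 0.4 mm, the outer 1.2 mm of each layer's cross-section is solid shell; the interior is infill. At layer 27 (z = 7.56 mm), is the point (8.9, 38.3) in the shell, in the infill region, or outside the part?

outside

At z = 7.56 mm: the 15×18 cube contributes its full rectangle; the cube at (-3, 5) (footprint 25.5×29.5) is included at this height; the cylinder at (13, 10) is absent (z outside [8, 24.5]); the r=2 cylinder at (1.5, 4.5) gives a regular 24-gon of circumradius 2 (constant along its height); Merging all regions: the regions partially overlap (shared area 206.75 mm²), so overlapping operands fuse into one piece — 1 connected region; (rotated 50° about Z; rotation is an isometry so areas/perimeters/island counts are preserved). Overall, the cross-section is a single solid region. Undo the 50° rotation: the query point maps to (35.060, 17.801) in the un-rotated model frame. The nearest boundary edge runs (22.50, 34.50)→(22.50, 5.00); distance from the point to it = 12.56 mm. The point is not inside any of the regions above, so it lies outside the cross-section (12.56 mm from the nearest boundary).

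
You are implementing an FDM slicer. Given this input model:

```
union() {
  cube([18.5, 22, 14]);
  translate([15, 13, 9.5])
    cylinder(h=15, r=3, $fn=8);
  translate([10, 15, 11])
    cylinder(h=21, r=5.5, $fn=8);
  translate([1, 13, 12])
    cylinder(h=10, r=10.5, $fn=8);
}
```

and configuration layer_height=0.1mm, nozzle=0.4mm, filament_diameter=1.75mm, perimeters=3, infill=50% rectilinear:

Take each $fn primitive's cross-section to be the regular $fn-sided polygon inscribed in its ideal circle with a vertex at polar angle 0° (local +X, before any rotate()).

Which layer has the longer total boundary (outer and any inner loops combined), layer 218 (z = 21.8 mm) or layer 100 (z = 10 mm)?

layer 100 (z = 10 mm)

Layer 218 (z = 21.8): the cube does not reach this height (z outside [0, 14]); the cylinder at (15, 13): section is a regular 8-gon, circumradius r=3 (perimeter = 2·8·3.000·sin(180°/8) = 18.37 mm); the r=5.5 cylinder at (10, 15) gives a regular 8-gon of circumradius 5.5 (constant along its height) (perimeter = 2·8·5.500·sin(180°/8) = 33.68 mm); the r=10.5 cylinder at (1, 13) gives a regular 8-gon of circumradius 10.5 (constant along its height) (perimeter = 2·8·10.500·sin(180°/8) = 64.29 mm); Merging all regions: the regions partially overlap (shared area 56.15 mm²), so the edge portions inside another operand are dropped and the merged outline is re-measured after clipping — boundary = 76.31 mm. So its perimeter = 76.31 mm. Layer 100 (z = 10): the 18.5×22 cube contributes its full rectangle (perimeter 81.00 mm); the r=3 cylinder at (15, 13) contributes a regular 8-gon of circumradius 3 (perimeter = 2·8·3.000·sin(180°/8) = 18.37 mm); the cylinder at (10, 15) is not intersected at this z (z outside [11, 32]); the cylinder at (1, 13) is not intersected at this z (z outside [12, 22]); Combining (union): the r=3 cylinder at (15, 13) lies entirely inside the 18.5×22 cube, so the union is just the 18.5×22 cube — boundary = 81.00 mm. So its perimeter = 81.00 mm. Layer 100 is larger (81.00 vs 76.31 mm).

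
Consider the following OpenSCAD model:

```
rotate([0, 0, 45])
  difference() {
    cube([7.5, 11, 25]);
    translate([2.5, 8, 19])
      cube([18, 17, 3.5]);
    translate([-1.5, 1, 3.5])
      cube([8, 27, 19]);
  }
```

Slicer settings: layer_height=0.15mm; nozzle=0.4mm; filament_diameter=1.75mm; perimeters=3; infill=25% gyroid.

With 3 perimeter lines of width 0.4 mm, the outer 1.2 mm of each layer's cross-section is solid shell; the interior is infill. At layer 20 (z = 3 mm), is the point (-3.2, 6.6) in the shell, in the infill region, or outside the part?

infill

At z = 3 mm: the cube (footprint 7.5×11) is included at this height; the cube at (2.5, 8) does not reach this height (z outside [19, 22.5]); the cube at (-1.5, 1) does not reach this height (z outside [3.5, 22.5]); After the difference (first − rest): none of the subtracted shapes is present at this height, so the 7.5×11 cube is unchanged — 1 connected region; (rotated 45° about Z; rotation is an isometry so areas/perimeters/island counts are preserved). Overall, the cross-section is a single solid region. Undo the 45° rotation: the query point maps to (2.404, 6.930) in the un-rotated model frame. The nearest boundary edge runs (0.00, 11.00)→(0.00, 0.00); distance from the point to it = 2.40 mm. The point is inside the cross-section and 2.40 mm from the nearest boundary — more than the 1.2 mm shell width (3 × 0.4), so it's in the infill interior.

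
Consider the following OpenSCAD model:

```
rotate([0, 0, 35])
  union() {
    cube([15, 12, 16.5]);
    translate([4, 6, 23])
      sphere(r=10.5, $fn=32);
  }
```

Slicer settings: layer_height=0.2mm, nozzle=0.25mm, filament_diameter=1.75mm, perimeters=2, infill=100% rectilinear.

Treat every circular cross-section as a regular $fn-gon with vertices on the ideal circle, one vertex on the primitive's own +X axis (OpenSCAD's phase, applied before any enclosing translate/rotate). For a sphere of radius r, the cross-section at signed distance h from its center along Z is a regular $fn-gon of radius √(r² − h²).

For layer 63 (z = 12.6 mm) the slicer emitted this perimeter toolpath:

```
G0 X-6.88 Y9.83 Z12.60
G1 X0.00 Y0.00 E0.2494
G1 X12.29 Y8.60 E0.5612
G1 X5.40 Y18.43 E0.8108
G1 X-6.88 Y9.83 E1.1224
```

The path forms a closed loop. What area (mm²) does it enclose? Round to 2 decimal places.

179.97 mm²

Apply the shoelace formula to the sequence of (X, Y) vertices; enclosed area = 179.97 mm².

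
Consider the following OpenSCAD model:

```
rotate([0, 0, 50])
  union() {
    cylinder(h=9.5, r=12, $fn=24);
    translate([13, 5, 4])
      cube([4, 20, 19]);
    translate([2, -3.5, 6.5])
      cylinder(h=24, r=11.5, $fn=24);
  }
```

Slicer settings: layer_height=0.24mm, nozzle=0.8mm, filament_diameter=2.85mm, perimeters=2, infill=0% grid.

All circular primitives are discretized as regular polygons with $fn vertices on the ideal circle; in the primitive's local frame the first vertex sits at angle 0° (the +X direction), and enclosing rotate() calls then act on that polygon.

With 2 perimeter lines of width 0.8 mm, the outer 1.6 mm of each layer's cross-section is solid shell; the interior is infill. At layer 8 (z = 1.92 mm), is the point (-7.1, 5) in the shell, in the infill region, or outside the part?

At z = 1.92 mm: the cylinder: section is a regular 24-gon, circumradius r=12; the cube at (13, 5) does not reach this height (z outside [4, 23]); the cylinder at (2, -3.5) is not intersected at this z (z outside [6.5, 30.5]); Combining (union): only the r=12 cylinder is present, so the union is just that shape — 1 connected region; (whole slice rotated 50° about Z — lengths, areas and connectivity unchanged). Overall, the cross-section is a single solid region. Undo the 50° rotation: the query point maps to (-0.734, 8.653) in the un-rotated model frame. The nearest boundary edge runs (0.00, 12.00)→(-3.11, 11.59); distance from the point to it = 3.22 mm. The point is inside the cross-section and 3.22 mm from the nearest boundary — more than the 1.6 mm shell width (2 × 0.8), so it's in the infill interior.

infill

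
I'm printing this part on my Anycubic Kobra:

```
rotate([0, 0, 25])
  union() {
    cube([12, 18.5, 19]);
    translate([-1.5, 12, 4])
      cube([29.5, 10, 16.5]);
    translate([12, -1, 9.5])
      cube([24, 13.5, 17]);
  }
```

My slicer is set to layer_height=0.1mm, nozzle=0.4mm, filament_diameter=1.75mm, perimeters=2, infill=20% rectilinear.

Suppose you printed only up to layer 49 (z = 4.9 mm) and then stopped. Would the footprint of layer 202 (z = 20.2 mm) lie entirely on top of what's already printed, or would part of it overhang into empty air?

part overhangs

Compare the two slices. At z = 4.9: the cube (footprint 12×18.5) is included at this height (area 222.00 mm²); the 29.5×10 cube at (-1.5, 12) contributes its full rectangle (area 295.00 mm²); the cube at (12, -1) is absent (z outside [9.5, 26.5]); Taking the union: the regions partially overlap — summed areas 517.00 mm² minus the doubly-counted overlap 78.00 mm² gives 439.00 mm² — area = 439.00 mm²; (rotated 25° about Z; rotation is an isometry so areas/perimeters/island counts are preserved). At z = 20.2: the cube does not reach this height (z outside [0, 19]); the cube at (-1.5, 12) (footprint 29.5×10) is included at this height (area 295.00 mm²); the cube at (12, -1) is present — its section is the full 24×13.5 rectangle (area 324.00 mm²); Merging all regions: the regions partially overlap — summed areas 619.00 mm² minus the doubly-counted overlap 8.00 mm² gives 611.00 mm² — area = 611.00 mm²; (rotated 25° about Z; rotation is an isometry so areas/perimeters/island counts are preserved). Checking containment: at z = 20.2 the cross-section extends beyond the z = 4.9 cross-section by about 316.00 mm².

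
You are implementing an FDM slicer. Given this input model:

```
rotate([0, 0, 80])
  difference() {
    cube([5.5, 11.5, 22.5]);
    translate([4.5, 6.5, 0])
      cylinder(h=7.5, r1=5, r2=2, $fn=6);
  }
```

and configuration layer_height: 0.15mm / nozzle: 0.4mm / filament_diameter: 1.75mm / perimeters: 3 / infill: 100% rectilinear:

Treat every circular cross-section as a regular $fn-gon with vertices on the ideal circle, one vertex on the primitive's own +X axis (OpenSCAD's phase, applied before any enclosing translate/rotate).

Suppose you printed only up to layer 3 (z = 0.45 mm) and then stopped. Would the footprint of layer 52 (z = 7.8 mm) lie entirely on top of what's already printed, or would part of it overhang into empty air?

Compare the two slices. At z = 0.45: the cube is present — its section is the full 5.5×11.5 rectangle (area 63.25 mm²); the cone at (4.5, 6.5): at t=0.060 of its height the radius interpolates to r₁+(r₂−r₁)t = 4.820, giving a regular 6-gon of that circumradius (area = (6/2)·4.820²·sin(360°/6) = 60.36 mm²); Taking the first minus the rest: starting from the 5.5×11.5 cube (63.25 mm²), the cone at (4.5, 6.5) partially overlaps it — only the 38.35 mm² overlap (of its 60.36 mm²) is removed, clipping the outline — area = 24.90 mm²; (whole slice rotated 80° about Z — lengths, areas and connectivity unchanged). At z = 7.8: the 5.5×11.5 cube contributes its full rectangle (area 63.25 mm²); the cone at (4.5, 6.5) does not reach this height (z outside [0, 7.5]); Taking the first minus the rest: none of the subtracted shapes is present at this height, so the 5.5×11.5 cube is unchanged — area = 63.25 mm²; (rotated 80° about Z; rotation is an isometry so areas/perimeters/island counts are preserved). Checking containment: at z = 7.8 the cross-section extends beyond the z = 0.45 cross-section by about 38.35 mm².

part overhangs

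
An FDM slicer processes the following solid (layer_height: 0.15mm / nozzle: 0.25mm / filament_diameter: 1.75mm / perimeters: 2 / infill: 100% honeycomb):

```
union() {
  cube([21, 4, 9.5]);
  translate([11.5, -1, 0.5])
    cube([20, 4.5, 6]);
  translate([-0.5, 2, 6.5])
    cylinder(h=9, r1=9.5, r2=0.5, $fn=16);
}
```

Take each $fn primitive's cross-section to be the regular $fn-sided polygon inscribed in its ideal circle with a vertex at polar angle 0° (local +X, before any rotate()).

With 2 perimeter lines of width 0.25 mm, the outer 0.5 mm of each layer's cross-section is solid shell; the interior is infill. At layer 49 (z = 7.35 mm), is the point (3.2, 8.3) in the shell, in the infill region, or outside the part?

At z = 7.35 mm: the 21×4 cube contributes its full rectangle; the cube at (11.5, -1) is absent (z outside [0.5, 6.5]); the cone at (-0.5, 2): at t=0.094 of its height the radius interpolates to r₁+(r₂−r₁)t = 8.650, giving a regular 16-gon of that circumradius; Taking the union: the regions partially overlap (shared area 31.80 mm²), so overlapping operands fuse into one piece — 1 connected region. Overall, the cross-section is a single solid region. The nearest boundary edge runs (2.81, 9.99)→(5.62, 8.12); distance from the point to it = 1.19 mm. The point is inside the cross-section and 1.19 mm from the nearest boundary — more than the 0.5 mm shell width (2 × 0.25), so it's in the infill interior.

infill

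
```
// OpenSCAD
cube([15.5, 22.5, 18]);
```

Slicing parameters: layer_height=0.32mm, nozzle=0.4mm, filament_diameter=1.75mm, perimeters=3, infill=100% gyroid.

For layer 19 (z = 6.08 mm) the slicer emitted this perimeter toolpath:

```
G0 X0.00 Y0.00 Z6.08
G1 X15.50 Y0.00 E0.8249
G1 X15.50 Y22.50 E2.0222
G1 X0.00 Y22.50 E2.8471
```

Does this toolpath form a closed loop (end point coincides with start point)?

no

Start point (G0): (0.00, 0.00). End point (last G1): the path does not return to the start — open.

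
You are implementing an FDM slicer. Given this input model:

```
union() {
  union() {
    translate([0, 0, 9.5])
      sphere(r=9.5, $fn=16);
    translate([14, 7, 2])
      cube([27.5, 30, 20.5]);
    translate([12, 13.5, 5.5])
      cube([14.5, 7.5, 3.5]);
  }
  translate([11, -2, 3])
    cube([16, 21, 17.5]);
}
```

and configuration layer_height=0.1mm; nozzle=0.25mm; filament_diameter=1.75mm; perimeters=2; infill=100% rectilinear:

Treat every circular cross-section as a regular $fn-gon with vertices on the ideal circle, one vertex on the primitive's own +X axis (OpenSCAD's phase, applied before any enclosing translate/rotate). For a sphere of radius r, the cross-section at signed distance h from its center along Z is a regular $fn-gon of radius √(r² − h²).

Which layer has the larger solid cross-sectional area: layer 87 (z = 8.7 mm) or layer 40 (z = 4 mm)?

layer 87 (z = 8.7 mm)

Layer 87 (z = 8.7): the r=9.5 sphere slices to a regular 16-gon of circumradius 9.466 (√(r²−h²) with h=0.8 from center) (area = (16/2)·9.466²·sin(360°/16) = 274.34 mm²); the 27.5×30 cube at (14, 7) contributes its full rectangle (area 825.00 mm²); the 14.5×7.5 cube at (12, 13.5) contributes its full rectangle (area 108.75 mm²); Combining (union): the regions partially overlap — summed areas 1208.09 mm² minus the doubly-counted overlap 93.75 mm² gives 1114.34 mm² — area = 1114.34 mm²; the 16×21 cube at (11, -2) contributes its full rectangle (area 336.00 mm²); Merging all regions: the regions partially overlap — summed areas 1450.34 mm² minus the doubly-counted overlap 167.00 mm² gives 1283.34 mm² — area = 1283.34 mm². So its area = 1283.34 mm². Layer 40 (z = 4): the r=9.5 sphere slices to a regular 16-gon of circumradius 7.746 (√(r²−h²) with h=5.5 from center) (area = (16/2)·7.746²·sin(360°/16) = 183.69 mm²); the 27.5×30 cube at (14, 7) contributes its full rectangle (area 825.00 mm²); the cube at (12, 13.5) is not intersected at this z (z outside [5.5, 9]); Taking the union: the 2 present regions are separate (no shared area or edge), so areas and boundary lengths simply add and each stays a separate island — area = 1008.69 mm²; the cube at (11, -2) is present — its section is the full 16×21 rectangle (area 336.00 mm²); Taking the union: the regions partially overlap — summed areas 1344.69 mm² minus the doubly-counted overlap 156.00 mm² gives 1188.69 mm² — area = 1188.69 mm². So its area = 1188.69 mm². Layer 87 is larger (1283.34 vs 1188.69 mm²).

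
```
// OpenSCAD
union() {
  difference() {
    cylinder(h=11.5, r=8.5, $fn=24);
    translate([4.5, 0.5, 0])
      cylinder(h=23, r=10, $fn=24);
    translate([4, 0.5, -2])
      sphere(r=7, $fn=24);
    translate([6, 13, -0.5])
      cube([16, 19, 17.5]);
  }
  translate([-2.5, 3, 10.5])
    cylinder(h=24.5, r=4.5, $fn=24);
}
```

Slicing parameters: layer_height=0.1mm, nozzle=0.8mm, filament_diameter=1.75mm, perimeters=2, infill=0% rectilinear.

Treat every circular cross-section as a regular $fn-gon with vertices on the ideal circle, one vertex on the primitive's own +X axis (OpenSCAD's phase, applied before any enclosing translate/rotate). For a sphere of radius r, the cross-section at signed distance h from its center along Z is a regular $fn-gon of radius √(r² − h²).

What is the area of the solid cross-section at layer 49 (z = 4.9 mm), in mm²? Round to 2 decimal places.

At z = 4.9 mm: the r=8.5 cylinder gives a regular 24-gon of circumradius 8.5 (constant along its height) (area = (24/2)·8.500²·sin(360°/24) = 224.40 mm²); the r=10 cylinder at (4.5, 0.5) gives a regular 24-gon of circumradius 10 (constant along its height) (area = (24/2)·10.000²·sin(360°/24) = 310.58 mm²); the sphere at (4, 0.5): section is a regular 24-gon, circumradius = √(r²−h²) = √(7²−6.9²) = 1.179 (area = (24/2)·1.179²·sin(360°/24) = 4.32 mm²); the cube at (6, 13) (footprint 16×19) is included at this height (area 304.00 mm²); Subtracting the remaining from the first: starting from the r=8.5 cylinder (224.40 mm²), the r=10 cylinder at (4.5, 0.5) partially overlaps it — only the 180.36 mm² overlap (of its 310.58 mm²) is removed, clipping the outline; the r=7 sphere at (4, 0.5) misses the remaining region (no effect); the 16×19 cube at (6, 13) misses the remaining region (no effect) — area = 44.04 mm²; the cylinder at (-2.5, 3) is absent (z outside [10.5, 35]); Combining (union): only the result so far is present, so the union is just that shape — area = 44.04 mm². Overall, the cross-section is a single solid region. Net area = 44.04 mm².

44.04 mm²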